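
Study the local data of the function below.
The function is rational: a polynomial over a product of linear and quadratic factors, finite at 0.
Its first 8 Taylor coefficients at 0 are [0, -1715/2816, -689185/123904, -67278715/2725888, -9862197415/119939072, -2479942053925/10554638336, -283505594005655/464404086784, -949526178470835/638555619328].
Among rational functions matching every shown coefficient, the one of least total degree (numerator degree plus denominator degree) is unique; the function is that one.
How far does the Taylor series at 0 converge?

No rational of total degree below 6 reproduces all 8 coefficients; solving the [2/4] Pade equations on them gives f(ε) = (-6*ε**2/7 - ε/4)/((ε - 11/5)*(ε - 4/7)**3), whose expansion matches every shown term.
Denominator factor (ε - 4/7)^3: pole of order 3 at 4/7, modulus 4/7.
Denominator factor (ε - 11/5): pole of order 1 at 11/5, modulus 11/5.
The radius of convergence is the smallest modulus among the singular points: 4/7.

The radius of convergence is 4/7.


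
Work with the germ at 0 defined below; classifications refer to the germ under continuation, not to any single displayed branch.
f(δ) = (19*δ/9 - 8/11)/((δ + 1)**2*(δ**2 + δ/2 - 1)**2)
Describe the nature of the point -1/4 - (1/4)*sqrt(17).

The point is a pole of order 2.

The denominator factor δ**2 + δ/2 - 1 vanishes at -1/4 - (1/4)*sqrt(17) and appears to the power 2; the numerator there equals -497/396 - (19/36)*sqrt(17), nonzero, and no other factor vanishes.
Hence a pole whose order is the multiplicity, 2.


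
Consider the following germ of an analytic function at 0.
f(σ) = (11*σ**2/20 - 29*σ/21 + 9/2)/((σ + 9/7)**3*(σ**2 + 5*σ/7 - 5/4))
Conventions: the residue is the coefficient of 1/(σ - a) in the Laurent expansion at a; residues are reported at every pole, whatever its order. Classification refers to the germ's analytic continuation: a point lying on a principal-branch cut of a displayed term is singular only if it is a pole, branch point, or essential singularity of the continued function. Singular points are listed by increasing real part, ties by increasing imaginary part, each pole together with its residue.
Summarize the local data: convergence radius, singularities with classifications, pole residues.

Radius of convergence at 0: -5/14 + (3/14)*sqrt(30).
At -5/14 - (3/14)*sqrt(30): a pole of order 1; residue 707097097/6181806 + (11601376073/556362540)*sqrt(30).
At -9/7: a pole of order 3; residue -707097097/3090903.
At -5/14 + (3/14)*sqrt(30): a pole of order 1; residue 707097097/6181806 - (11601376073/556362540)*sqrt(30).

Denominator factor (σ + 9/7)^3: pole of order 3 at -9/7, modulus 9/7.
Denominator factor (σ**2 + 5*σ/7 - 5/4): discriminant 270/49, real irrational roots -5/14 + (3/14)*sqrt(30) and -5/14 - (3/14)*sqrt(30); poles of order 1, moduli -5/14 + (3/14)*sqrt(30) and 5/14 + (3/14)*sqrt(30).
The radius of convergence is the smallest modulus among the singular points: -5/14 + (3/14)*sqrt(30).
The factor σ**2 + 5*σ/7 - 5/4 splits as (σ - a)(σ - a') with a = -5/14 - (3/14)*sqrt(30), a' = -5/14 + (3/14)*sqrt(30). At the order-1 pole a set g(σ) = (σ - a)*f(σ) = [(11*σ**2/20 - 29*σ/21 + 9/2)/(σ + 9/7)**3] / (σ - a').
Simple pole: residue = g(a) at a = -5/14 - (3/14)*sqrt(30), which is 707097097/6181806 + (11601376073/556362540)*sqrt(30).
At the order-3 pole -9/7 set g(σ) = (σ - (-9/7))^3*f(σ) = (11*σ**2/20 - 29*σ/21 + 9/2)/(σ**2 + 5*σ/7 - 5/4).
Order-3 pole: residue = g''(a)/2; g''(-9/7) = -1414194194/3090903, so the residue is -707097097/3090903.
The factor σ**2 + 5*σ/7 - 5/4 splits as (σ - a)(σ - a') with a = -5/14 + (3/14)*sqrt(30), a' = -5/14 - (3/14)*sqrt(30). At the order-1 pole a set g(σ) = (σ - a)*f(σ) = [(11*σ**2/20 - 29*σ/21 + 9/2)/(σ + 9/7)**3] / (σ - a').
Simple pole: residue = g(a) at a = -5/14 + (3/14)*sqrt(30), which is 707097097/6181806 - (11601376073/556362540)*sqrt(30).
List the singular points by increasing real part (a conjugate pair: the negative imaginary part first).


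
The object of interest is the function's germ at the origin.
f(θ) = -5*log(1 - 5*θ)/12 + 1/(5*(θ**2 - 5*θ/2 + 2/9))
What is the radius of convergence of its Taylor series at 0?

The radius of convergence is 5/4 - (1/12)*sqrt(193).

Denominator factor (θ**2 - 5*θ/2 + 2/9): discriminant 193/36, real irrational roots 5/4 + (1/12)*sqrt(193) and 5/4 - (1/12)*sqrt(193); poles of order 1, moduli 5/4 + (1/12)*sqrt(193) and 5/4 - (1/12)*sqrt(193).
Branch term (-5/12)*log(1 - θ/(1/5)): its argument vanishes at θ = 1/5, a logarithmic branch point, modulus 1/5.
The radius of convergence is the smallest modulus among the singular points: 5/4 - (1/12)*sqrt(193).


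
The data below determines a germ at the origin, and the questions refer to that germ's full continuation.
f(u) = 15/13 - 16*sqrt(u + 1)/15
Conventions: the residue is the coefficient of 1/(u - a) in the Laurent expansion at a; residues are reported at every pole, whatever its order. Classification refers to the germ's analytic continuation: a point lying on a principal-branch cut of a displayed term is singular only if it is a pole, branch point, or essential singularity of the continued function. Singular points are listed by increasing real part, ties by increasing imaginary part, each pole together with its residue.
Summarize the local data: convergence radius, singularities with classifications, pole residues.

Branch term (-16/15)*sqrt(1 - u/(-1)): its argument vanishes at u = -1, a square-root branch point, modulus 1.
The radius of convergence is the smallest modulus among the singular points: 1.

Radius of convergence at 0: 1.
At -1: an algebraic (square-root) branch point.


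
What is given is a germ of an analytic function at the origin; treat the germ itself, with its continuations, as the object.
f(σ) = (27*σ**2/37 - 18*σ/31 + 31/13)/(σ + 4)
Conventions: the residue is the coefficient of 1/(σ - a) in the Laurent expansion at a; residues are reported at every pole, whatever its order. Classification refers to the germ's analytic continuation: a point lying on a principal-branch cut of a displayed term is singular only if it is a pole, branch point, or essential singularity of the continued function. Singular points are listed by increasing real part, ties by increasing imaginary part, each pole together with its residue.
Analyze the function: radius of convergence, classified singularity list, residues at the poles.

Radius of convergence at 0: 4.
At -4: a pole of order 1; residue 244285/14911.

Denominator factor (σ + 4): pole of order 1 at -4, modulus 4.
The radius of convergence is the smallest modulus among the singular points: 4.
At the order-1 pole -4 set g(σ) = (σ - (-4))*f(σ) = 27*σ**2/37 - 18*σ/31 + 31/13.
Simple pole: residue = g(a) at a = -4, which is 244285/14911.


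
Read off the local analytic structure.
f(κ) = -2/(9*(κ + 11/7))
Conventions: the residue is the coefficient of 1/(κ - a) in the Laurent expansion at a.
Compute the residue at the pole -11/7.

The residue is -2/9.

At the order-1 pole -11/7 set g(κ) = (κ - (-11/7))*f(κ) = -2/9.
Simple pole: residue = g(a) at a = -11/7, which is -2/9.


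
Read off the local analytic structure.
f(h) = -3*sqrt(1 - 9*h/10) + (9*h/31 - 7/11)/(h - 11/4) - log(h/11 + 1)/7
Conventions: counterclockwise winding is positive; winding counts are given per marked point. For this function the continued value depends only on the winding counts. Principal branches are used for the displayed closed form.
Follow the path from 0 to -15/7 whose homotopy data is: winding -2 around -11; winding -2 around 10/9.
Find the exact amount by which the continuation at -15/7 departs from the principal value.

The rational part is single-valued and drops out of the difference; each branch term changes only by its own monodromy.
(-3)*sqrt(1 - h/(10/9)): winding -2 is even, the square root returns to the same sheet, contribution 0.
(-1/7)*log(1 - h/(-11)): each positive loop around -11 adds 2*pi*i to the log, so winding -2 contributes (-1/7)*(-2)*2*pi*i = (4/7)*pi*i.
Summing the contributions at h = -15/7 gives (4/7)*pi*i.

Continued minus principal equals (4/7)*pi*i.


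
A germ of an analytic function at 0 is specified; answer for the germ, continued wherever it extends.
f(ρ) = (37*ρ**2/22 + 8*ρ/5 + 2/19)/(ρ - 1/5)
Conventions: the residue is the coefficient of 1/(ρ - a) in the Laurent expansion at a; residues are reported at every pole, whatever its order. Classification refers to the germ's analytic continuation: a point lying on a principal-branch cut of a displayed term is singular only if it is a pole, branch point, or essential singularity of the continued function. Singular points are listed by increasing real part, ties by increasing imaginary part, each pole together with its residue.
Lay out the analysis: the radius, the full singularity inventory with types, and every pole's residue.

Denominator factor (ρ - 1/5): pole of order 1 at 1/5, modulus 1/5.
The radius of convergence is the smallest modulus among the singular points: 1/5.
At the order-1 pole 1/5 set g(ρ) = (ρ - (1/5))*f(ρ) = 37*ρ**2/22 + 8*ρ/5 + 2/19.
Simple pole: residue = g(a) at a = 1/5, which is 5147/10450.

Radius of convergence at 0: 1/5.
At 1/5: a pole of order 1; residue 5147/10450.


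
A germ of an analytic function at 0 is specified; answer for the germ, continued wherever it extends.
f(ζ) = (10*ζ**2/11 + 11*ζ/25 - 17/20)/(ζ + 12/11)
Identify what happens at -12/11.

The point is a pole of order 1.

The denominator factor ζ + 12/11 vanishes at -12/11 and appears to the power 1; the numerator there equals -33023/133100, nonzero, and no other factor vanishes.
Hence a pole whose order is the multiplicity, 1.


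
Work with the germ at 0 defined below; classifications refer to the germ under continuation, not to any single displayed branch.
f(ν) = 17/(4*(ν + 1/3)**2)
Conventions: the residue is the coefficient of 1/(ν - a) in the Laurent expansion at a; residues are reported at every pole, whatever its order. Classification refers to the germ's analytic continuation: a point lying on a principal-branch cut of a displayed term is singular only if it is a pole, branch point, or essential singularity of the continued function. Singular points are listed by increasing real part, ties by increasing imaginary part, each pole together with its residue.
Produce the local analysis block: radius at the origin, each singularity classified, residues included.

Radius of convergence at 0: 1/3.
At -1/3: a pole of order 2; residue 0.

Denominator factor (ν + 1/3)^2: pole of order 2 at -1/3, modulus 1/3.
The radius of convergence is the smallest modulus among the singular points: 1/3.
At the order-2 pole -1/3 set g(ν) = (ν - (-1/3))^2*f(ν) = 17/4.
Order-2 pole: residue = g'(a); g'(-1/3) = 0, so the residue is 0.


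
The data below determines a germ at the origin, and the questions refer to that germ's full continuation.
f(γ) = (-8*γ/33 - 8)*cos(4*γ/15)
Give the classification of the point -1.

The point is a regular point.

There is no denominator, hence no pole anywhere.
The factor cos(4*γ/15) is entire.
So the germ continues analytically to -1.


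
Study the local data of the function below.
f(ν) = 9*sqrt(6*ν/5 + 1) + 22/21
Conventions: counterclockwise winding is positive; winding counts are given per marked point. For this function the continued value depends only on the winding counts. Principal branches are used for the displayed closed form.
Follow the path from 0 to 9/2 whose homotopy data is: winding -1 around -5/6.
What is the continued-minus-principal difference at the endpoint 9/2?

The rational part is single-valued and drops out of the difference; each branch term changes only by its own monodromy.
(9)*sqrt(1 - ν/(-5/6)): winding -1 is odd, the square root flips sign, contributing -2*(9)*sqrt(1 - (9/2)/(-5/6)) = -2*(9)*sqrt(32/5) = -(72/5)*sqrt(10).
Summing the contributions at ν = 9/2 gives -(72/5)*sqrt(10).

Continued minus principal equals -(72/5)*sqrt(10).


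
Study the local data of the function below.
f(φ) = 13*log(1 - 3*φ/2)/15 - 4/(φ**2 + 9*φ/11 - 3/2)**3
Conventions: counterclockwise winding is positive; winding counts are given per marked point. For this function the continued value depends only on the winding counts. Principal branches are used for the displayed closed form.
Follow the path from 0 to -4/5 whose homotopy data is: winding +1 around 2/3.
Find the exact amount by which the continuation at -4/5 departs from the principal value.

The rational part is single-valued and drops out of the difference; each branch term changes only by its own monodromy.
(13/15)*log(1 - φ/(2/3)): each positive loop around 2/3 adds 2*pi*i to the log, so winding +1 contributes (13/15)*(1)*2*pi*i = (26/15)*pi*i.
Summing the contributions at φ = -4/5 gives (26/15)*pi*i.

Continued minus principal equals (26/15)*pi*i.


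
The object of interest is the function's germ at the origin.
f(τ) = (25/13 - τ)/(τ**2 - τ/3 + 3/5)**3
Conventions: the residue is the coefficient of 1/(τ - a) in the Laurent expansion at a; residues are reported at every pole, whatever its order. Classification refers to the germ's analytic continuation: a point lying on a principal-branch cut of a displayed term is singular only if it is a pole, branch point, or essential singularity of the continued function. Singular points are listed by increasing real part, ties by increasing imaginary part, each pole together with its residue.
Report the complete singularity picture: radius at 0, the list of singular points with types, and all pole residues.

Radius of convergence at 0: (1/5)*sqrt(15).
At (1/6) - ((1/30)*sqrt(515))*i: a pole of order 3; residue ((832275/14205451)*sqrt(515))*i.
At (1/6) + ((1/30)*sqrt(515))*i: a pole of order 3; residue -((832275/14205451)*sqrt(515))*i.

Denominator factor (τ**2 - τ/3 + 3/5)^3: discriminant -103/45, complex-conjugate roots (1/6) + ((1/30)*sqrt(515))*i and (1/6) - ((1/30)*sqrt(515))*i; poles of order 3, moduli (1/5)*sqrt(15) and (1/5)*sqrt(15).
The radius of convergence is the smallest modulus among the singular points: (1/5)*sqrt(15).
The factor τ**2 - τ/3 + 3/5 splits as (τ - a)(τ - a') with a = (1/6) - ((1/30)*sqrt(515))*i, a' = (1/6) + ((1/30)*sqrt(515))*i. At the order-3 pole a set g(τ) = (τ - a)^3*f(τ) = [25/13 - τ] / (τ - a')^3.
Order-3 pole: residue = g''(a)/2; g''((1/6) - ((1/30)*sqrt(515))*i) = ((1664550/14205451)*sqrt(515))*i, so the residue is ((832275/14205451)*sqrt(515))*i.
The factor τ**2 - τ/3 + 3/5 splits as (τ - a)(τ - a') with a = (1/6) + ((1/30)*sqrt(515))*i, a' = (1/6) - ((1/30)*sqrt(515))*i. At the order-3 pole a set g(τ) = (τ - a)^3*f(τ) = [25/13 - τ] / (τ - a')^3.
Order-3 pole: residue = g''(a)/2; g''((1/6) + ((1/30)*sqrt(515))*i) = -((1664550/14205451)*sqrt(515))*i, so the residue is -((832275/14205451)*sqrt(515))*i.
List the singular points by increasing real part (a conjugate pair: the negative imaginary part first).


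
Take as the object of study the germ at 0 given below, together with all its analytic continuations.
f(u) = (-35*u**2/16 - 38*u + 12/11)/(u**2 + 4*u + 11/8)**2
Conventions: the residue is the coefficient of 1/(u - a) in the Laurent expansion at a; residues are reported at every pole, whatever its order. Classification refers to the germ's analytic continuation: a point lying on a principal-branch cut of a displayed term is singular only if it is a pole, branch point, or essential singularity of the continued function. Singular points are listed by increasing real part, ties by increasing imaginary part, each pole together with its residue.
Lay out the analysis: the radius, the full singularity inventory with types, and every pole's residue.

Radius of convergence at 0: 2 - (1/4)*sqrt(42).
At -2 - (1/4)*sqrt(42): a pole of order 2; residue (104309/155232)*sqrt(42).
At -2 + (1/4)*sqrt(42): a pole of order 2; residue -(104309/155232)*sqrt(42).

Denominator factor (u**2 + 4*u + 11/8)^2: discriminant 21/2, real irrational roots -2 + (1/4)*sqrt(42) and -2 - (1/4)*sqrt(42); poles of order 2, moduli 2 - (1/4)*sqrt(42) and 2 + (1/4)*sqrt(42).
The radius of convergence is the smallest modulus among the singular points: 2 - (1/4)*sqrt(42).
The factor u**2 + 4*u + 11/8 splits as (u - a)(u - a') with a = -2 - (1/4)*sqrt(42), a' = -2 + (1/4)*sqrt(42). At the order-2 pole a set g(u) = (u - a)^2*f(u) = [-35*u**2/16 - 38*u + 12/11] / (u - a')^2.
Order-2 pole: residue = g'(a); g'(-2 - (1/4)*sqrt(42)) = (104309/155232)*sqrt(42), so the residue is (104309/155232)*sqrt(42).
The factor u**2 + 4*u + 11/8 splits as (u - a)(u - a') with a = -2 + (1/4)*sqrt(42), a' = -2 - (1/4)*sqrt(42). At the order-2 pole a set g(u) = (u - a)^2*f(u) = [-35*u**2/16 - 38*u + 12/11] / (u - a')^2.
Order-2 pole: residue = g'(a); g'(-2 + (1/4)*sqrt(42)) = -(104309/155232)*sqrt(42), so the residue is -(104309/155232)*sqrt(42).
List the singular points by increasing real part (a conjugate pair: the negative imaginary part first).


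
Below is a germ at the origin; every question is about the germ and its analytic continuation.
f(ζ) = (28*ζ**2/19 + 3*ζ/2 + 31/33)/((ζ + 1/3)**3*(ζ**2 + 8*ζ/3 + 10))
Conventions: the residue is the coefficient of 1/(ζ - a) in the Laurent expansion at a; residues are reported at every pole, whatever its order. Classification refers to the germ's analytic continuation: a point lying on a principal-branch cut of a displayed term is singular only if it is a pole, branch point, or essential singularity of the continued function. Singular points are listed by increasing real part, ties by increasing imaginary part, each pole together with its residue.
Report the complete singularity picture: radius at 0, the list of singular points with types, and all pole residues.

Radius of convergence at 0: 1/3.
At (-4/3) - ((1/3)*sqrt(74))*i: a pole of order 1; residue (-34324011/478013932) - ((16630128/4421628871)*sqrt(74))*i.
At (-4/3) + ((1/3)*sqrt(74))*i: a pole of order 1; residue (-34324011/478013932) + ((16630128/4421628871)*sqrt(74))*i.
At -1/3: a pole of order 3; residue 34324011/239006966.


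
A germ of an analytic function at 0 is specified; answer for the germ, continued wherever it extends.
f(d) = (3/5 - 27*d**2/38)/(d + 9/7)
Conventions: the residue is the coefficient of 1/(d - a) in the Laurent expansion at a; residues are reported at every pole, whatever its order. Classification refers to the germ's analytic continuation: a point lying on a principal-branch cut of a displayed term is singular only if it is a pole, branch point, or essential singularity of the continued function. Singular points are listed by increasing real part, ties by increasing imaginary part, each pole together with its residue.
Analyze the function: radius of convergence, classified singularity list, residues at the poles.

Radius of convergence at 0: 9/7.
At -9/7: a pole of order 1; residue -5349/9310.

Denominator factor (d + 9/7): pole of order 1 at -9/7, modulus 9/7.
The radius of convergence is the smallest modulus among the singular points: 9/7.
At the order-1 pole -9/7 set g(d) = (d - (-9/7))*f(d) = 3/5 - 27*d**2/38.
Simple pole: residue = g(a) at a = -9/7, which is -5349/9310.


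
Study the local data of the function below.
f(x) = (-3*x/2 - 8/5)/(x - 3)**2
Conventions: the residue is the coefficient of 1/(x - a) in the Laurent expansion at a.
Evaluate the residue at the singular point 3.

The residue is -3/2.

At the order-2 pole 3 set g(x) = (x - (3))^2*f(x) = -3*x/2 - 8/5.
Order-2 pole: residue = g'(a); g'(3) = -3/2, so the residue is -3/2.


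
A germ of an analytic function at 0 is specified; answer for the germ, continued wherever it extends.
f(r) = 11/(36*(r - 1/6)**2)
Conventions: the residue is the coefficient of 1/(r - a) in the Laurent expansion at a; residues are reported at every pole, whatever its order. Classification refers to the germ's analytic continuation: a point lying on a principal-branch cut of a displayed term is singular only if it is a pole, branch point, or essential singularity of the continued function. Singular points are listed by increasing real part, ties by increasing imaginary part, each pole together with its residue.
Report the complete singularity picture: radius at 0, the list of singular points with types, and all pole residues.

Denominator factor (r - 1/6)^2: pole of order 2 at 1/6, modulus 1/6.
The radius of convergence is the smallest modulus among the singular points: 1/6.
At the order-2 pole 1/6 set g(r) = (r - (1/6))^2*f(r) = 11/36.
Order-2 pole: residue = g'(a); g'(1/6) = 0, so the residue is 0.

Radius of convergence at 0: 1/6.
At 1/6: a pole of order 2; residue 0.


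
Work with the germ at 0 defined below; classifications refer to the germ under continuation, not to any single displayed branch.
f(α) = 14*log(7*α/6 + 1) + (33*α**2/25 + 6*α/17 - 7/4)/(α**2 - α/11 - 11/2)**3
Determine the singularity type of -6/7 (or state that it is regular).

The point is a logarithmic branch point.

The term (14)*log(1 - α/(-6/7)) has argument 1 - -6/7/(-6/7) = 0 at -6/7: a logarithmic (infinitely-sheeted) branch point; the remaining terms are analytic or single-valued there.


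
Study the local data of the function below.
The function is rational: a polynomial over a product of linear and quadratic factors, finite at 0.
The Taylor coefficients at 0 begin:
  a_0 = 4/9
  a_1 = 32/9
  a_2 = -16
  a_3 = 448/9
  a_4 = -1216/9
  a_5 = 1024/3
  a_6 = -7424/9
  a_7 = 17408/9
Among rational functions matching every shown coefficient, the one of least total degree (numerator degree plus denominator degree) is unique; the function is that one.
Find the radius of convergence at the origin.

No rational of total degree below 3 reproduces all 8 coefficients; solving the [1/2] Pade equations on them gives f(γ) = (4*γ/3 + 1/9)/(γ + 1/2)**2, whose expansion matches every shown term.
Denominator factor (γ + 1/2)^2: pole of order 2 at -1/2, modulus 1/2.
The radius of convergence is the smallest modulus among the singular points: 1/2.

The radius of convergence is 1/2.


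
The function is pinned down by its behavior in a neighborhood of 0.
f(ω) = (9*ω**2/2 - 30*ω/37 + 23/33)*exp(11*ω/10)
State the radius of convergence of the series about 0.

The radius of convergence is infinite.

The factor exp(11*ω/10) is entire and contributes no finite singular point.
The polynomial part has no poles.
No finite singular points: the Taylor series at 0 converges everywhere.


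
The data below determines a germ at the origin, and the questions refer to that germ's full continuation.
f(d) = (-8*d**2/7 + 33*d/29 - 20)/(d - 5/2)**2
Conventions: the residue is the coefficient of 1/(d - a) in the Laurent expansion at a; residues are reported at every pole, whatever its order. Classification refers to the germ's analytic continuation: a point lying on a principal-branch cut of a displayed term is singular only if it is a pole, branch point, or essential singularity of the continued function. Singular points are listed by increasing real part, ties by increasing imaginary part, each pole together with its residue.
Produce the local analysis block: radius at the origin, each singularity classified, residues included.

Radius of convergence at 0: 5/2.
At 5/2: a pole of order 2; residue -929/203.

Denominator factor (d - 5/2)^2: pole of order 2 at 5/2, modulus 5/2.
The radius of convergence is the smallest modulus among the singular points: 5/2.
At the order-2 pole 5/2 set g(d) = (d - (5/2))^2*f(d) = -8*d**2/7 + 33*d/29 - 20.
Order-2 pole: residue = g'(a); g'(5/2) = -929/203, so the residue is -929/203.


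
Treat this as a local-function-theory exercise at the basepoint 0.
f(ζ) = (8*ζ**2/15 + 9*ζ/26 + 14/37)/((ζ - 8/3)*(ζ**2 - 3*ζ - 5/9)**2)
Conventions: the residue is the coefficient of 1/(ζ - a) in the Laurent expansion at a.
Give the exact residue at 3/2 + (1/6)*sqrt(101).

The residue is -496173/406445 - (497468592/4146145445)*sqrt(101).


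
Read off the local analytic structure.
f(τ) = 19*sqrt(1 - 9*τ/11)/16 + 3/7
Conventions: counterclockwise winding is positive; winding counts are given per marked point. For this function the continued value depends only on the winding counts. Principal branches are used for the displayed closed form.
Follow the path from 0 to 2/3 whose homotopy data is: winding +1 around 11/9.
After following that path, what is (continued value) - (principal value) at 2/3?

Continued minus principal equals -(19/88)*sqrt(55).

The rational part is single-valued and drops out of the difference; each branch term changes only by its own monodromy.
(19/16)*sqrt(1 - τ/(11/9)): winding +1 is odd, the square root flips sign, contributing -2*(19/16)*sqrt(1 - (2/3)/(11/9)) = -2*(19/16)*sqrt(5/11) = -(19/88)*sqrt(55).
Summing the contributions at τ = 2/3 gives -(19/88)*sqrt(55).


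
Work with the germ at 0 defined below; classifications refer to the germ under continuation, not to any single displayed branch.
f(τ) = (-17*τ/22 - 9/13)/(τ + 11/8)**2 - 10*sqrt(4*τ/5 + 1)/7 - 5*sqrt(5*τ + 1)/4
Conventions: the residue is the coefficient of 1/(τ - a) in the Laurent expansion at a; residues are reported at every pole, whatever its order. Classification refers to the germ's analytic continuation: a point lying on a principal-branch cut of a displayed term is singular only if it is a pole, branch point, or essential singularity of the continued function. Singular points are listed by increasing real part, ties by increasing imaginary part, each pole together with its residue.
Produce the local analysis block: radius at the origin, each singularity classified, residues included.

Denominator factor (τ + 11/8)^2: pole of order 2 at -11/8, modulus 11/8.
Branch term (-10/7)*sqrt(1 - τ/(-5/4)): its argument vanishes at τ = -5/4, a square-root branch point, modulus 5/4.
Branch term (-5/4)*sqrt(1 - τ/(-1/5)): its argument vanishes at τ = -1/5, a square-root branch point, modulus 1/5.
The radius of convergence is the smallest modulus among the singular points: 1/5.
The branch terms are analytic at -11/8 and contribute nothing to the residue; only the rational part matters.
At the order-2 pole -11/8 set g(τ) = (τ - (-11/8))^2*(rational part) = -17*τ/22 - 9/13.
Order-2 pole: residue = g'(a); g'(-11/8) = -17/22, so the residue is -17/22.
List the singular points by increasing real part (a conjugate pair: the negative imaginary part first).

Radius of convergence at 0: 1/5.
At -11/8: a pole of order 2; residue -17/22.
At -5/4: an algebraic (square-root) branch point.
At -1/5: an algebraic (square-root) branch point.


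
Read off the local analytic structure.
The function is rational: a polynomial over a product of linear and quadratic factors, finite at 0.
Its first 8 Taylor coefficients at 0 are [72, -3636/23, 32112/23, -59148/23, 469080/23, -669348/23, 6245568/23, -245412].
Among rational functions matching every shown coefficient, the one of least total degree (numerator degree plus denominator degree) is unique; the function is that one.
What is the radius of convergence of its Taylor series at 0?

No rational of total degree below 4 reproduces all 8 coefficients; solving the [1/3] Pade equations on them gives f(δ) = (9*δ/23 - 2)/((δ - 1/4)*(δ + 1/3)**2), whose expansion matches every shown term.
Denominator factor (δ - 1/4): pole of order 1 at 1/4, modulus 1/4.
Denominator factor (δ + 1/3)^2: pole of order 2 at -1/3, modulus 1/3.
The radius of convergence is the smallest modulus among the singular points: 1/4.

The radius of convergence is 1/4.


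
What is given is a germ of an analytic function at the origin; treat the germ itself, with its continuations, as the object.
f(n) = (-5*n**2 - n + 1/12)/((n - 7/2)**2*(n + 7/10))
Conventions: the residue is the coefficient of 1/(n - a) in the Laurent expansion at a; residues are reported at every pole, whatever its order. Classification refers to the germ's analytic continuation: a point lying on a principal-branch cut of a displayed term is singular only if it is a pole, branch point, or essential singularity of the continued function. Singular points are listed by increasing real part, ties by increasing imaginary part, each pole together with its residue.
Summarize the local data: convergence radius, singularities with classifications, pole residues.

Denominator factor (n + 7/10): pole of order 1 at -7/10, modulus 7/10.
Denominator factor (n - 7/2)^2: pole of order 2 at 7/2, modulus 7/2.
The radius of convergence is the smallest modulus among the singular points: 7/10.
At the order-1 pole -7/10 set g(n) = (n - (-7/10))*f(n) = (-5*n**2 - n + 1/12)/(n - 7/2)**2.
Simple pole: residue = g(a) at a = -7/10, which is -125/1323.
At the order-2 pole 7/2 set g(n) = (n - (7/2))^2*f(n) = (-5*n**2 - n + 1/12)/(n + 7/10).
Order-2 pole: residue = g'(a); g'(7/2) = -6490/1323, so the residue is -6490/1323.
List the singular points by increasing real part (a conjugate pair: the negative imaginary part first).

Radius of convergence at 0: 7/10.
At -7/10: a pole of order 1; residue -125/1323.
At 7/2: a pole of order 2; residue -6490/1323.


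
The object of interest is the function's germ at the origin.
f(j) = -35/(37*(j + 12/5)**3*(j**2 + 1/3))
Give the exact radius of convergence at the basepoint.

Denominator factor (j + 12/5)^3: pole of order 3 at -12/5, modulus 12/5.
Denominator factor (j**2 + 1/3): discriminant -4/3, complex-conjugate roots ((1/3)*sqrt(3))*i and -((1/3)*sqrt(3))*i; poles of order 1, moduli (1/3)*sqrt(3) and (1/3)*sqrt(3).
The radius of convergence is the smallest modulus among the singular points: (1/3)*sqrt(3).

The radius of convergence is (1/3)*sqrt(3).


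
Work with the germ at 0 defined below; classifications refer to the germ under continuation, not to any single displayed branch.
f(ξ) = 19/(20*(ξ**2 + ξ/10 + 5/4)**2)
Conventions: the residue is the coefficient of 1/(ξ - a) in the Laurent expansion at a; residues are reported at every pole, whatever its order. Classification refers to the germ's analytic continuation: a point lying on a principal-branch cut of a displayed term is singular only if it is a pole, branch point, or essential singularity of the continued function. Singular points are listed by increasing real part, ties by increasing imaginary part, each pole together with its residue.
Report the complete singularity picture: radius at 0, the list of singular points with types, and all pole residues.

Denominator factor (ξ**2 + ξ/10 + 5/4)^2: discriminant -499/100, complex-conjugate roots (-1/20) + ((1/20)*sqrt(499))*i and (-1/20) - ((1/20)*sqrt(499))*i; poles of order 2, moduli (1/2)*sqrt(5) and (1/2)*sqrt(5).
The radius of convergence is the smallest modulus among the singular points: (1/2)*sqrt(5).
The factor ξ**2 + ξ/10 + 5/4 splits as (ξ - a)(ξ - a') with a = (-1/20) - ((1/20)*sqrt(499))*i, a' = (-1/20) + ((1/20)*sqrt(499))*i. At the order-2 pole a set g(ξ) = (ξ - a)^2*f(ξ) = [19/20] / (ξ - a')^2.
Order-2 pole: residue = g'(a); g'((-1/20) - ((1/20)*sqrt(499))*i) = ((1900/249001)*sqrt(499))*i, so the residue is ((1900/249001)*sqrt(499))*i.
The factor ξ**2 + ξ/10 + 5/4 splits as (ξ - a)(ξ - a') with a = (-1/20) + ((1/20)*sqrt(499))*i, a' = (-1/20) - ((1/20)*sqrt(499))*i. At the order-2 pole a set g(ξ) = (ξ - a)^2*f(ξ) = [19/20] / (ξ - a')^2.
Order-2 pole: residue = g'(a); g'((-1/20) + ((1/20)*sqrt(499))*i) = -((1900/249001)*sqrt(499))*i, so the residue is -((1900/249001)*sqrt(499))*i.
List the singular points by increasing real part (a conjugate pair: the negative imaginary part first).

Radius of convergence at 0: (1/2)*sqrt(5).
At (-1/20) - ((1/20)*sqrt(499))*i: a pole of order 2; residue ((1900/249001)*sqrt(499))*i.
At (-1/20) + ((1/20)*sqrt(499))*i: a pole of order 2; residue -((1900/249001)*sqrt(499))*i.


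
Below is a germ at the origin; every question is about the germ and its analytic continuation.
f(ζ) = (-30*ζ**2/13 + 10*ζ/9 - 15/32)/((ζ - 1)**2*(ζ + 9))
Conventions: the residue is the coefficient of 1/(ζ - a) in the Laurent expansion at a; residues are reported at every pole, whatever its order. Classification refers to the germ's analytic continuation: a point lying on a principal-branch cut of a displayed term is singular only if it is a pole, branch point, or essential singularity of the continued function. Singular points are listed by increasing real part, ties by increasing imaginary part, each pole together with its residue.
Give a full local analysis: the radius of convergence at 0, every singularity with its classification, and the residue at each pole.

Denominator factor (ζ + 9): pole of order 1 at -9, modulus 9.
Denominator factor (ζ - 1)^2: pole of order 2 at 1, modulus 1.
The radius of convergence is the smallest modulus among the singular points: 1.
At the order-1 pole -9 set g(ζ) = (ζ - (-9))*f(ζ) = (-30*ζ**2/13 + 10*ζ/9 - 15/32)/(ζ - 1)**2.
Simple pole: residue = g(a) at a = -9, which is -16423/8320.
At the order-2 pole 1 set g(ζ) = (ζ - (1))^2*f(ζ) = (-30*ζ**2/13 + 10*ζ/9 - 15/32)/(ζ + 9).
Order-2 pole: residue = g'(a); g'(1) = -2777/8320, so the residue is -2777/8320.
List the singular points by increasing real part (a conjugate pair: the negative imaginary part first).

Radius of convergence at 0: 1.
At -9: a pole of order 1; residue -16423/8320.
At 1: a pole of order 2; residue -2777/8320.


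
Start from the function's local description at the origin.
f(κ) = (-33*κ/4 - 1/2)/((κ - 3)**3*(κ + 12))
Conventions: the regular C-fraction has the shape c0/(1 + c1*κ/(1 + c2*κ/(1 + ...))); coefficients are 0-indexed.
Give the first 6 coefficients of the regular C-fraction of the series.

Taylor coefficients (expand at 0): a_0 = 1/648, a_1 = 209/7776, a_2 = 2263/93312, a_3 = 5795/373248, a_4 = 12575/1492992, a_5 = 222883/53747712.
c0 = a_0 = 1/648. Peel one level at a time: if S = 1 + c*κ/S' with S'(0) = 1, then c is the κ-coefficient of S and S' = c*κ/(S - 1).
S_1 = c0/f = 1 + (-209/12)*κ + (2301/8)*κ^2 + ...; c1 = -209/12.
S_2 = c1*κ/(S_1 - 1) = 1 + (6903/418)*κ + (185963/786258)*κ^2 + ...; c2 = 6903/418.
S_3 = c2*κ/(S_2 - 1) = 1 + (-185963/12984543)*κ + (2091613/3859764129)*κ^2 + ...; c3 = -185963/12984543.
S_4 = c3*κ/(S_3 - 1) = 1 + (437147117/11553323301)*κ + (1431246212/103746712107)*κ^2 + ...; c4 = 437147117/11553323301.
S_5 = c4*κ/(S_4 - 1) = 1 + (-141816640212/388962628319)*κ + ...; c5 = -141816640212/388962628319.

The regular C-fraction coefficients are [1/648, -209/12, 6903/418, -185963/12984543, 437147117/11553323301, -141816640212/388962628319].


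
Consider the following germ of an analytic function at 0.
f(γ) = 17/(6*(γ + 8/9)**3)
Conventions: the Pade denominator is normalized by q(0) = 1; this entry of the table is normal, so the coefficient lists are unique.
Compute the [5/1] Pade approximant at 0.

The Pade approximant has numerator coefficients [4131/1024, -61965/8192, 334611/32768, -3011499/262144, 45172485/4194304, -243931419/33554432]; denominator coefficients [1, 3/2].

Taylor coefficients needed (expand at 0): a_0 = 4131/1024, a_1 = -111537/8192, a_2 = 1003833/32768, a_3 = -15057495/262144, a_4 = 406552365/4194304, a_5 = -5122559799/33554432, a_6 = 15367679397/67108864.
Write the denominator as Q(γ) = 1 + q1*γ. Requiring Q*f - P = O(γ^7) with deg P <= 5 kills the coefficients of γ^6..γ^6 in Q*f:
  γ^6: a_6 + q1*a_5 = 0, i.e. 15367679397/67108864 + (-5122559799/33554432)*q1 = 0.
Solving this linear system: q1 = 3/2.
The numerator is Q*f truncated at degree 5: P0 = a_0 = 4131/1024; P1 = a_1 + q1*a_0 = -61965/8192; P2 = a_2 + q1*a_1 = 334611/32768; P3 = a_3 + q1*a_2 = -3011499/262144; P4 = a_4 + q1*a_3 = 45172485/4194304; P5 = a_5 + q1*a_4 = -243931419/33554432.


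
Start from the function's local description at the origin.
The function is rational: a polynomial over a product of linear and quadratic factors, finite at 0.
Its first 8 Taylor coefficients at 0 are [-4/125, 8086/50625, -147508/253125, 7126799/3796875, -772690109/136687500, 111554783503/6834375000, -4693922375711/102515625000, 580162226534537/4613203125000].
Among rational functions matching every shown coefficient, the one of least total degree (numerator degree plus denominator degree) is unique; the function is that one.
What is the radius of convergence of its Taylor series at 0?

No rational of total degree below 6 reproduces all 8 coefficients; solving the [1/5] Pade equations on them gives f(γ) = (-10*γ/27 - 6/5)/((γ + 5/12)**2*(γ + 6)**3), whose expansion matches every shown term.
Denominator factor (γ + 5/12)^2: pole of order 2 at -5/12, modulus 5/12.
Denominator factor (γ + 6)^3: pole of order 3 at -6, modulus 6.
The radius of convergence is the smallest modulus among the singular points: 5/12.

The radius of convergence is 5/12.


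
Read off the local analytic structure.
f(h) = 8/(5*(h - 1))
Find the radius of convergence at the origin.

The radius of convergence is 1.

Denominator factor (h - 1): pole of order 1 at 1, modulus 1.
The radius of convergence is the smallest modulus among the singular points: 1.


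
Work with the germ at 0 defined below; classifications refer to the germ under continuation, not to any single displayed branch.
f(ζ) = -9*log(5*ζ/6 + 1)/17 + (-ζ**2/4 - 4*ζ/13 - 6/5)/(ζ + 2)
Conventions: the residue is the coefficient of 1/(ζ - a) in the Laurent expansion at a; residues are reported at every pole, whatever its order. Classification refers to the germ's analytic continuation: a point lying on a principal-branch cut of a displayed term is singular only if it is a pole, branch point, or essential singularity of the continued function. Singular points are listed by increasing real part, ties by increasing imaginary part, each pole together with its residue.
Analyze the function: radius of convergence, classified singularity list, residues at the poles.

Denominator factor (ζ + 2): pole of order 1 at -2, modulus 2.
Branch term (-9/17)*log(1 - ζ/(-6/5)): its argument vanishes at ζ = -6/5, a logarithmic branch point, modulus 6/5.
The radius of convergence is the smallest modulus among the singular points: 6/5.
The branch term is analytic at -2 and contributes nothing to the residue; only the rational part matters.
At the order-1 pole -2 set g(ζ) = (ζ - (-2))*(rational part) = -ζ**2/4 - 4*ζ/13 - 6/5.
Simple pole: residue = g(a) at a = -2, which is -103/65.
List the singular points by increasing real part (a conjugate pair: the negative imaginary part first).

Radius of convergence at 0: 6/5.
At -2: a pole of order 1; residue -103/65.
At -6/5: a logarithmic branch point.


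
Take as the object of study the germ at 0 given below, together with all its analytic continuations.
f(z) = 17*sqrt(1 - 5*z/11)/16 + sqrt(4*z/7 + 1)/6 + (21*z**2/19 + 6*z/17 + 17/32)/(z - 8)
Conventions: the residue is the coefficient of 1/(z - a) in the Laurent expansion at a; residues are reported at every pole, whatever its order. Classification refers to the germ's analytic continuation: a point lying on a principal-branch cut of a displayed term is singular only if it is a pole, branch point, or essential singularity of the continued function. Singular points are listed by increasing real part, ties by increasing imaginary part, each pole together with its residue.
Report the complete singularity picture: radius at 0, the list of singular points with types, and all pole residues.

Radius of convergence at 0: 7/4.
At -7/4: an algebraic (square-root) branch point.
At 11/5: an algebraic (square-root) branch point.
At 8: a pole of order 1; residue 765811/10336.

Denominator factor (z - 8): pole of order 1 at 8, modulus 8.
Branch term (17/16)*sqrt(1 - z/(11/5)): its argument vanishes at z = 11/5, a square-root branch point, modulus 11/5.
Branch term (1/6)*sqrt(1 - z/(-7/4)): its argument vanishes at z = -7/4, a square-root branch point, modulus 7/4.
The radius of convergence is the smallest modulus among the singular points: 7/4.
The branch terms are analytic at 8 and contribute nothing to the residue; only the rational part matters.
At the order-1 pole 8 set g(z) = (z - (8))*(rational part) = 21*z**2/19 + 6*z/17 + 17/32.
Simple pole: residue = g(a) at a = 8, which is 765811/10336.
List the singular points by increasing real part (a conjugate pair: the negative imaginary part first).


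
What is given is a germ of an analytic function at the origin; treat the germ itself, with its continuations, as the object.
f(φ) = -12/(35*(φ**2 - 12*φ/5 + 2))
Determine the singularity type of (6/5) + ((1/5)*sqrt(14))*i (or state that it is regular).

The point is a pole of order 1.

The denominator factor φ**2 - 12*φ/5 + 2 vanishes at (6/5) + ((1/5)*sqrt(14))*i and appears to the power 1; the numerator there equals -12/35, nonzero, and no other factor vanishes.
Hence a pole whose order is the multiplicity, 1.
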